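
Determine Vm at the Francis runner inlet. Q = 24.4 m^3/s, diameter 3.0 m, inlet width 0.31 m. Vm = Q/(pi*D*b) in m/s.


Vm = 24.4 / (pi * 3.0 * 0.31) = 8.3514 m/s


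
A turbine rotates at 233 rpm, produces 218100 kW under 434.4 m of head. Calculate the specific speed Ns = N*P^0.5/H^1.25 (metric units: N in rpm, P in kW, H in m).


Ns = 233 * 218100^0.5 / 434.4^1.25 = 54.8683


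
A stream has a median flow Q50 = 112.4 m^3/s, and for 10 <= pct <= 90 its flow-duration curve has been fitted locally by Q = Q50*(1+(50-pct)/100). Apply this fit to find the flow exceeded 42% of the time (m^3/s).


Q = 112.4 * (1 + (50 - 42)/100) = 121.3920 m^3/s


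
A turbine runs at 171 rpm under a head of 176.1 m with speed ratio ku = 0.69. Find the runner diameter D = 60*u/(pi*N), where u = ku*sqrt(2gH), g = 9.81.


u = 0.69 * sqrt(2*9.81*176.1) = 40.5582 m/s
D = 60 * 40.5582 / (pi * 171) = 4.5298 m


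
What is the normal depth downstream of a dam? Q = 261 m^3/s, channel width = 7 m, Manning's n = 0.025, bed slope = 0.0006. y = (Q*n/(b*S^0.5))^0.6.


y = (261 * 0.025 / (7 * 0.0006^0.5))^0.6 = 8.8765 m


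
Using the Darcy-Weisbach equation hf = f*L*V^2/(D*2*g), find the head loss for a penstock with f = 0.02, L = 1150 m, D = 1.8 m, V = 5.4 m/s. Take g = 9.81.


hf = 0.02 * 1150 * 5.4^2 / (1.8 * 2 * 9.81) = 18.9908 m


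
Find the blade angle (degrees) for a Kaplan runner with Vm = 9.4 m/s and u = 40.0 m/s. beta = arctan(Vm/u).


beta = arctan(9.4 / 40.0) = 13.2246 degrees


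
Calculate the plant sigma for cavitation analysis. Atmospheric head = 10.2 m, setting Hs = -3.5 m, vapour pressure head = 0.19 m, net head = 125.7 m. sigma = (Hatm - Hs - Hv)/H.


sigma = (10.2 - (-3.5) - 0.19) / 125.7 = 0.1075


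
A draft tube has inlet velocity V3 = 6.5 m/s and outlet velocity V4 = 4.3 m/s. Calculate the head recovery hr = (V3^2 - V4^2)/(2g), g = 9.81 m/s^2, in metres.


hr = (6.5^2 - 4.3^2) / (2*9.81) = 1.2110 m


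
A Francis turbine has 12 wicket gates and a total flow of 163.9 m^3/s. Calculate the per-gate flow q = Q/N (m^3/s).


q = 163.9 / 12 = 13.6583 m^3/s


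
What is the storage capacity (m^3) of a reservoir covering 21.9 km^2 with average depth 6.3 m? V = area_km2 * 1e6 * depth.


V = 21.9 * 1e6 * 6.3 = 1.3797e+08 m^3


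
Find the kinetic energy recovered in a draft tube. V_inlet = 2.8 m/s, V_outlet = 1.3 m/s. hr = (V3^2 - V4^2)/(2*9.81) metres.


hr = (2.8^2 - 1.3^2) / (2*9.81) = 0.3135 m


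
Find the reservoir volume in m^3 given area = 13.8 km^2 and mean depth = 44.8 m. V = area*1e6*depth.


V = 13.8 * 1e6 * 44.8 = 6.1824e+08 m^3


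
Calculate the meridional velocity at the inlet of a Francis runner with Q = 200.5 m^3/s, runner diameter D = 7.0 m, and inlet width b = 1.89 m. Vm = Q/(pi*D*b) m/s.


Vm = 200.5 / (pi * 7.0 * 1.89) = 4.8240 m/s


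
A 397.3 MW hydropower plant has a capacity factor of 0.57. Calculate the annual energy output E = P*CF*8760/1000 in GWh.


E = 397.3 * 0.57 * 8760 / 1000 = 1983.7984 GWh


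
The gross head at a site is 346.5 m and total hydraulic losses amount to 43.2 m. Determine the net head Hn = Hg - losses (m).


Hn = 346.5 - 43.2 = 303.3000 m


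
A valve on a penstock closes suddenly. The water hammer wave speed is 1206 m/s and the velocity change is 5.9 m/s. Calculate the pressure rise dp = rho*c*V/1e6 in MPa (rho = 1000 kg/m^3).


dp = 1000 * 1206 * 5.9 / 1e6 = 7.1154 MPa


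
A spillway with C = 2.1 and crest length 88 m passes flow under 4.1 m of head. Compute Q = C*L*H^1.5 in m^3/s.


Q = 2.1 * 88 * 4.1^1.5 = 1534.1851 m^3/s


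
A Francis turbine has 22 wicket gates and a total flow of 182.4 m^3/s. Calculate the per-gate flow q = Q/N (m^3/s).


q = 182.4 / 22 = 8.2909 m^3/s


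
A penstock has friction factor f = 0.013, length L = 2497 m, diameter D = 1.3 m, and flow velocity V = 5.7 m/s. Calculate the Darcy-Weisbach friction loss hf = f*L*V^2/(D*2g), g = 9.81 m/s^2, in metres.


hf = 0.013 * 2497 * 5.7^2 / (1.3 * 2 * 9.81) = 41.3494 m


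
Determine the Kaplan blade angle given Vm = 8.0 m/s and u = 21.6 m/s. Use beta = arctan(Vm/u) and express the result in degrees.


beta = arctan(8.0 / 21.6) = 20.3231 degrees


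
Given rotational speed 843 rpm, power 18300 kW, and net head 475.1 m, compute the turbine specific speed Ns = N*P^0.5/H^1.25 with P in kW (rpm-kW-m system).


Ns = 843 * 18300^0.5 / 475.1^1.25 = 51.4129


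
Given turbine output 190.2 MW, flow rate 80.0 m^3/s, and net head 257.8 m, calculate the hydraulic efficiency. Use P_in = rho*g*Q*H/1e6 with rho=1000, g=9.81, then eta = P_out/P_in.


P_in = 1000 * 9.81 * 80.0 * 257.8 / 1e6 = 202.3214 MW
eta = 190.2 / 202.3214 = 0.9401


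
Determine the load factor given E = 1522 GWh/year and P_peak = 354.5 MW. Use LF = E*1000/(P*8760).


LF = 1522 * 1000 / (354.5 * 8760) = 0.4901


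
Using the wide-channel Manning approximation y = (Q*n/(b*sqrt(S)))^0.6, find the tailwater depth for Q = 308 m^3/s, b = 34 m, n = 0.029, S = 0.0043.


y = (308 * 0.029 / (34 * 0.0043^0.5))^0.6 = 2.2995 m


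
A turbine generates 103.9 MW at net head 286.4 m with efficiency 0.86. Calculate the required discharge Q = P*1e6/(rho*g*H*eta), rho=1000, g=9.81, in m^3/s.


Q = 103.9 * 1e6 / (1000 * 9.81 * 286.4 * 0.86) = 43.0007 m^3/s


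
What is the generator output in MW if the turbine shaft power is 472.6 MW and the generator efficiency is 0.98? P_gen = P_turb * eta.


P_gen = 472.6 * 0.98 = 463.1480 MW


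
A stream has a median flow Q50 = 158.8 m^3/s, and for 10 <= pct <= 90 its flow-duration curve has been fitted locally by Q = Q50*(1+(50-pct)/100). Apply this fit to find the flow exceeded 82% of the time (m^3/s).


Q = 158.8 * (1 + (50 - 82)/100) = 107.9840 m^3/s


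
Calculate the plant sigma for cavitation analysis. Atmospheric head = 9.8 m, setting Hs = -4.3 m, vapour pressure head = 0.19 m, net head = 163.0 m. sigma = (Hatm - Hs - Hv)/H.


sigma = (9.8 - (-4.3) - 0.19) / 163.0 = 0.0853


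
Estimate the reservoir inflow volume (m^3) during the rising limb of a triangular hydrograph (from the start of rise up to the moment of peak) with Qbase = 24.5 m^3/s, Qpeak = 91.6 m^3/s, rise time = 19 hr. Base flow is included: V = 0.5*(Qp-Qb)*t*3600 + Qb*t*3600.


V = 0.5*(91.6 - 24.5)*19*3600 + 24.5*19*3600 = 3.9706e+06 m^3


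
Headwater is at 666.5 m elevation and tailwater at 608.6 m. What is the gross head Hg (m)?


Hg = 666.5 - 608.6 = 57.9000 m


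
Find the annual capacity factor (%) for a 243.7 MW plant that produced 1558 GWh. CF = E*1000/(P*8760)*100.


CF = 1558 * 1000 / (243.7 * 8760) * 100 = 72.9807 %


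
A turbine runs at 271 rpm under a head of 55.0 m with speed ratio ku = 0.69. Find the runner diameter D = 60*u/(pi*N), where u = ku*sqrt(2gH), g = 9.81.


u = 0.69 * sqrt(2*9.81*55.0) = 22.6663 m/s
D = 60 * 22.6663 / (pi * 271) = 1.5974 m


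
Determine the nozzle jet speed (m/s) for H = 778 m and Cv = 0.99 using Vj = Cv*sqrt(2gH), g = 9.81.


Vj = 0.99 * sqrt(2*9.81*778) = 122.3135 m/s


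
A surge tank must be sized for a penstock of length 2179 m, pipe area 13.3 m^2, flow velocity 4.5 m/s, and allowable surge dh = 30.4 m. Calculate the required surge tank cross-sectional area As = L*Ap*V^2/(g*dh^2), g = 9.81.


As = 2179 * 13.3 * 4.5^2 / (9.81 * 30.4^2) = 64.7318 m^2


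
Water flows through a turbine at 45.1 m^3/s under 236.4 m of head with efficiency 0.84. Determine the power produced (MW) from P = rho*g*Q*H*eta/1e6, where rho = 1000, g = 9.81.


P = 1000 * 9.81 * 45.1 * 236.4 * 0.84 / 1e6 = 87.8562 MW


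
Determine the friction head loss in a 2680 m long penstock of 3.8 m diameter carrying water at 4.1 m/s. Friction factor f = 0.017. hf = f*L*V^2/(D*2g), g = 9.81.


hf = 0.017 * 2680 * 4.1^2 / (3.8 * 2 * 9.81) = 10.2723 m


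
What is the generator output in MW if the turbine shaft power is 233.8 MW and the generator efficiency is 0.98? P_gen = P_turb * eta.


P_gen = 233.8 * 0.98 = 229.1240 MW


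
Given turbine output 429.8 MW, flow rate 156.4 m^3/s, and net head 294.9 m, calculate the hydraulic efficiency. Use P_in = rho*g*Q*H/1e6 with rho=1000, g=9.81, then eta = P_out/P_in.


P_in = 1000 * 9.81 * 156.4 * 294.9 / 1e6 = 452.4604 MW
eta = 429.8 / 452.4604 = 0.9499


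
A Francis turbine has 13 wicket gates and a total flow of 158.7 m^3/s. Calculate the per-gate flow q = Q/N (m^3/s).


q = 158.7 / 13 = 12.2077 m^3/s


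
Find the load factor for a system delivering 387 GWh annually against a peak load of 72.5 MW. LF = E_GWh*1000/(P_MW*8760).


LF = 387 * 1000 / (72.5 * 8760) = 0.6094


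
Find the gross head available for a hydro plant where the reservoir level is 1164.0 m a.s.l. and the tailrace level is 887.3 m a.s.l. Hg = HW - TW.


Hg = 1164.0 - 887.3 = 276.7000 m


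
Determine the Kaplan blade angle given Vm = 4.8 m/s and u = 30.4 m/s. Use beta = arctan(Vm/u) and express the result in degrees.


beta = arctan(4.8 / 30.4) = 8.9726 degrees


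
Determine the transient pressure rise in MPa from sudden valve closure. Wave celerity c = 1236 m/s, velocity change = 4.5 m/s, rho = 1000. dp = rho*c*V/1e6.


dp = 1000 * 1236 * 4.5 / 1e6 = 5.5620 MPa


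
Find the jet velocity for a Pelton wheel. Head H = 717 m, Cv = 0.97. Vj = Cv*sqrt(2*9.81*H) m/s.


Vj = 0.97 * sqrt(2*9.81*717) = 115.0485 m/s


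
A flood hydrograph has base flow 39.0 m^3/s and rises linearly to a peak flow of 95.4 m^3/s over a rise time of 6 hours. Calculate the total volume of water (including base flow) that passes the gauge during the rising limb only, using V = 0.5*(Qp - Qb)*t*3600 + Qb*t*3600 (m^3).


V = 0.5*(95.4 - 39.0)*6*3600 + 39.0*6*3600 = 1.4515e+06 m^3


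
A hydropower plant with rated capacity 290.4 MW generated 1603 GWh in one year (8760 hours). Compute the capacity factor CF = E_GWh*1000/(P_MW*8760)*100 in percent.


CF = 1603 * 1000 / (290.4 * 8760) * 100 = 63.0134 %


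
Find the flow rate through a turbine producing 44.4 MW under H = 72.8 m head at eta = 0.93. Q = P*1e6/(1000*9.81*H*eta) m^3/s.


Q = 44.4 * 1e6 / (1000 * 9.81 * 72.8 * 0.93) = 66.8497 m^3/s


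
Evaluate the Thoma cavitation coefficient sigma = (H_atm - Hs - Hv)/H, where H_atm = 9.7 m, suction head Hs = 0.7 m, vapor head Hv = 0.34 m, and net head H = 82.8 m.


sigma = (9.7 - 0.7 - 0.34) / 82.8 = 0.1046


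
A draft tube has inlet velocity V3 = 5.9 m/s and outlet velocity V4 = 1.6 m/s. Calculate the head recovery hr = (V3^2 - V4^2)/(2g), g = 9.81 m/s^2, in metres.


hr = (5.9^2 - 1.6^2) / (2*9.81) = 1.6437 m


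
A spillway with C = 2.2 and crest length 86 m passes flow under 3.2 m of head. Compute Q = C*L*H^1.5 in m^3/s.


Q = 2.2 * 86 * 3.2^1.5 = 1083.0440 m^3/s


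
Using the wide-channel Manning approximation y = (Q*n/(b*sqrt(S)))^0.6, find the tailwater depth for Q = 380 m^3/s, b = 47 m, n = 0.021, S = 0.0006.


y = (380 * 0.021 / (47 * 0.0006^0.5))^0.6 = 3.1952 m


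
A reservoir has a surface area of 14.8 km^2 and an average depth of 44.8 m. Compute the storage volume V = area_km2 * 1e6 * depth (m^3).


V = 14.8 * 1e6 * 44.8 = 6.6304e+08 m^3


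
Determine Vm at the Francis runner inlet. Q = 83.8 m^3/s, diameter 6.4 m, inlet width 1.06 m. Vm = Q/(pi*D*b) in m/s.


Vm = 83.8 / (pi * 6.4 * 1.06) = 3.9320 m/s


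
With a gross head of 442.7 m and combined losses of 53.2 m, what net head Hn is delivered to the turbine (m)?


Hn = 442.7 - 53.2 = 389.5000 m


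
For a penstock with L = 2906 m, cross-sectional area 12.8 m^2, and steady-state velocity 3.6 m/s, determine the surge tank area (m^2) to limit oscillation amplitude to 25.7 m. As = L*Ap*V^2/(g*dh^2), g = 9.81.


As = 2906 * 12.8 * 3.6^2 / (9.81 * 25.7^2) = 74.4004 m^2


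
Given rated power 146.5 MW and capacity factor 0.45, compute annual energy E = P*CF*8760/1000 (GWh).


E = 146.5 * 0.45 * 8760 / 1000 = 577.5030 GWh


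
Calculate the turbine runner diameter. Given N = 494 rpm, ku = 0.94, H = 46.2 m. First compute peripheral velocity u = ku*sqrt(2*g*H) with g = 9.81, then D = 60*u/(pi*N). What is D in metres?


u = 0.94 * sqrt(2*9.81*46.2) = 28.3008 m/s
D = 60 * 28.3008 / (pi * 494) = 1.0941 m


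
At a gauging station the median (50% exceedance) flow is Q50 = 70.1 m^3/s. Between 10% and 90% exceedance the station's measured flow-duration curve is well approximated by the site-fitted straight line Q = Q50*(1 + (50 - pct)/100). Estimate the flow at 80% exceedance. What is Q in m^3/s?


Q = 70.1 * (1 + (50 - 80)/100) = 49.0700 m^3/s


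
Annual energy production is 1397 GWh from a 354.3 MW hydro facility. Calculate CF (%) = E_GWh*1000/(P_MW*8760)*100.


CF = 1397 * 1000 / (354.3 * 8760) * 100 = 45.0113 %


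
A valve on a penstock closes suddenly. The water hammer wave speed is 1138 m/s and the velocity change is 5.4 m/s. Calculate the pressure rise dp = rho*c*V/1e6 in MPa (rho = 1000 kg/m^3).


dp = 1000 * 1138 * 5.4 / 1e6 = 6.1452 MPa


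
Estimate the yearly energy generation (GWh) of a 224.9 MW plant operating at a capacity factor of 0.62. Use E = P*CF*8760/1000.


E = 224.9 * 0.62 * 8760 / 1000 = 1221.4769 GWh


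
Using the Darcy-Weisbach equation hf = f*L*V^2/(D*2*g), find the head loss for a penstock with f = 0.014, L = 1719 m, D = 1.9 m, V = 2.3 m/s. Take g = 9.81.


hf = 0.014 * 1719 * 2.3^2 / (1.9 * 2 * 9.81) = 3.4151 m


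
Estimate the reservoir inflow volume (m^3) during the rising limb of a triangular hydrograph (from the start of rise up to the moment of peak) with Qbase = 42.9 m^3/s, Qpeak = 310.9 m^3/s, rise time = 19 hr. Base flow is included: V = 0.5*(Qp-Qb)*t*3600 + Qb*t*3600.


V = 0.5*(310.9 - 42.9)*19*3600 + 42.9*19*3600 = 1.2100e+07 m^3


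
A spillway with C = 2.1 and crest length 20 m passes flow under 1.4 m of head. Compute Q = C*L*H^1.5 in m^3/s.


Q = 2.1 * 20 * 1.4^1.5 = 69.5731 m^3/s


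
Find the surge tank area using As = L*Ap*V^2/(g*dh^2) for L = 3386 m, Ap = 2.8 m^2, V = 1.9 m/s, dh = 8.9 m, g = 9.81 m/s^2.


As = 3386 * 2.8 * 1.9^2 / (9.81 * 8.9^2) = 44.0457 m^2


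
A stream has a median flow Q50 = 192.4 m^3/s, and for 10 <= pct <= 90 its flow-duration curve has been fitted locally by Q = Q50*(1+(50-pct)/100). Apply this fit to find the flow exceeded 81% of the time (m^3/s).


Q = 192.4 * (1 + (50 - 81)/100) = 132.7560 m^3/s


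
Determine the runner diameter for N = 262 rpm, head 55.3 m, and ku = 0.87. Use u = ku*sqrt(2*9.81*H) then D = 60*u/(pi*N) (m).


u = 0.87 * sqrt(2*9.81*55.3) = 28.6570 m/s
D = 60 * 28.6570 / (pi * 262) = 2.0890 m


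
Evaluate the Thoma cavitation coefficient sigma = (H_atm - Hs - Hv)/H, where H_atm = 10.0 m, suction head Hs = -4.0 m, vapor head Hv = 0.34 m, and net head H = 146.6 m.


sigma = (10.0 - (-4.0) - 0.34) / 146.6 = 0.0932


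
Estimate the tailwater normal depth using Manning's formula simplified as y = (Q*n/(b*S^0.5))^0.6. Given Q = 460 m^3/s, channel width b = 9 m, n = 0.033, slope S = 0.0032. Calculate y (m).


y = (460 * 0.033 / (9 * 0.0032^0.5))^0.6 = 7.6678 m


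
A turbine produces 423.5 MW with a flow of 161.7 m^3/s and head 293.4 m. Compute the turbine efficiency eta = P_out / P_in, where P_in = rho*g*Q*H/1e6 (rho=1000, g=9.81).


P_in = 1000 * 9.81 * 161.7 * 293.4 / 1e6 = 465.4137 MW
eta = 423.5 / 465.4137 = 0.9099


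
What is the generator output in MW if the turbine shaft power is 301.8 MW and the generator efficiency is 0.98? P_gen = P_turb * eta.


P_gen = 301.8 * 0.98 = 295.7640 MW


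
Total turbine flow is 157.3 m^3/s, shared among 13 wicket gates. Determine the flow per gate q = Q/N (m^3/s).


q = 157.3 / 13 = 12.1000 m^3/s


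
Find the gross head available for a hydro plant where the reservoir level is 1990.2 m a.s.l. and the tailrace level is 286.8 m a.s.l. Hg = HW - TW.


Hg = 1990.2 - 286.8 = 1703.4000 m


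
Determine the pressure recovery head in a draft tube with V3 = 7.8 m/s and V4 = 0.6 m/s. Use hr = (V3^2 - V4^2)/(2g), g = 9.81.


hr = (7.8^2 - 0.6^2) / (2*9.81) = 3.0826 m


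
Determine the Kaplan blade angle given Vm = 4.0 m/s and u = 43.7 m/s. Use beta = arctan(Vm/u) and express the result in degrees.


beta = arctan(4.0 / 43.7) = 5.2299 degrees


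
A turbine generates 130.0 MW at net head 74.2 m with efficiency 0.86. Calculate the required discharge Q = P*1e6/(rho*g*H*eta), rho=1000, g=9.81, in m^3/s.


Q = 130.0 * 1e6 / (1000 * 9.81 * 74.2 * 0.86) = 207.6692 m^3/s


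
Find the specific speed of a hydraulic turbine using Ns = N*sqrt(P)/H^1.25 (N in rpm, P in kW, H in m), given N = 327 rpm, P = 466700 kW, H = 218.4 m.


Ns = 327 * 466700^0.5 / 218.4^1.25 = 266.0730


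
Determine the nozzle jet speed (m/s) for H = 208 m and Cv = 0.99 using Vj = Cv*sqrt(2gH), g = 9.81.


Vj = 0.99 * sqrt(2*9.81*208) = 63.2436 m/s


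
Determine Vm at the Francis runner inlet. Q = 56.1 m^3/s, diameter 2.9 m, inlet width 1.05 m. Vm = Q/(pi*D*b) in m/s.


Vm = 56.1 / (pi * 2.9 * 1.05) = 5.8644 m/s


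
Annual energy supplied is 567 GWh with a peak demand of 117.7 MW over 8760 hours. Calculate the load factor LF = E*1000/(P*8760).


LF = 567 * 1000 / (117.7 * 8760) = 0.5499


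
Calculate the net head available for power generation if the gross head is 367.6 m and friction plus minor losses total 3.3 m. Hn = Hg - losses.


Hn = 367.6 - 3.3 = 364.3000 m


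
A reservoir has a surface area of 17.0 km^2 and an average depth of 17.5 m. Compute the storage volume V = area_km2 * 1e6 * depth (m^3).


V = 17.0 * 1e6 * 17.5 = 2.9750e+08 m^3


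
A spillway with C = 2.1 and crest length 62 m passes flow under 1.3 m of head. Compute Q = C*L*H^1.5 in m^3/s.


Q = 2.1 * 62 * 1.3^1.5 = 192.9861 m^3/s


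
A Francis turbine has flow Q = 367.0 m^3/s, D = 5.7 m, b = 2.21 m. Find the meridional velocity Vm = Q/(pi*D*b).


Vm = 367.0 / (pi * 5.7 * 2.21) = 9.2736 m/s


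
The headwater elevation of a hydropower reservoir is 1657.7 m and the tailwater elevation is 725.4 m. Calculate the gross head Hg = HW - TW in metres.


Hg = 1657.7 - 725.4 = 932.3000 m


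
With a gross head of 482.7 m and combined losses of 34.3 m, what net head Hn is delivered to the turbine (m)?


Hn = 482.7 - 34.3 = 448.4000 m


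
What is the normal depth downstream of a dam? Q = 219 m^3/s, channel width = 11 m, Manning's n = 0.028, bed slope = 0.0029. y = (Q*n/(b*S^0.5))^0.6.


y = (219 * 0.028 / (11 * 0.0029^0.5))^0.6 = 4.0645 m


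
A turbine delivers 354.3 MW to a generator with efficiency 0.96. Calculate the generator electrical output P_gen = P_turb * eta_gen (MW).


P_gen = 354.3 * 0.96 = 340.1280 MW


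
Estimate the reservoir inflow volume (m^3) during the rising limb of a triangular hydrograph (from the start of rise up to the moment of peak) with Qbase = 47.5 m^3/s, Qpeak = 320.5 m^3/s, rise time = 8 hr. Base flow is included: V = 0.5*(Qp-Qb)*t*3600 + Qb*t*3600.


V = 0.5*(320.5 - 47.5)*8*3600 + 47.5*8*3600 = 5.2992e+06 m^3


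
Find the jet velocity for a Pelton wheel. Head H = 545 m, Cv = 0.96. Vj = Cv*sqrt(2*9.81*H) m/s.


Vj = 0.96 * sqrt(2*9.81*545) = 99.2702 m/s


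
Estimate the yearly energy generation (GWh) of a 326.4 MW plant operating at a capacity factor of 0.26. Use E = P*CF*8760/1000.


E = 326.4 * 0.26 * 8760 / 1000 = 743.4086 GWh


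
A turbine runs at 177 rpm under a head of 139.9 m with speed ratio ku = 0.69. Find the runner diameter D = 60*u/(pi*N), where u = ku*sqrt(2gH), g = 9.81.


u = 0.69 * sqrt(2*9.81*139.9) = 36.1499 m/s
D = 60 * 36.1499 / (pi * 177) = 3.9006 m


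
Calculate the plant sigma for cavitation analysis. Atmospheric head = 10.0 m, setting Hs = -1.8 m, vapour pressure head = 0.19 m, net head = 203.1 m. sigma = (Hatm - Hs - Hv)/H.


sigma = (10.0 - (-1.8) - 0.19) / 203.1 = 0.0572


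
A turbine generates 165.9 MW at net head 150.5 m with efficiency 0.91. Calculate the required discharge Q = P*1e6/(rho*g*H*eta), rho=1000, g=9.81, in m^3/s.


Q = 165.9 * 1e6 / (1000 * 9.81 * 150.5 * 0.91) = 123.4808 m^3/s


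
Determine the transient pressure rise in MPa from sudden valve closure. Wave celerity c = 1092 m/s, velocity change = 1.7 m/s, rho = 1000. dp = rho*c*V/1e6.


dp = 1000 * 1092 * 1.7 / 1e6 = 1.8564 MPa


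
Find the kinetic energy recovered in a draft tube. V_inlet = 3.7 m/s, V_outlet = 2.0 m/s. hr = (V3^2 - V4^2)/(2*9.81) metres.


hr = (3.7^2 - 2.0^2) / (2*9.81) = 0.4939 m


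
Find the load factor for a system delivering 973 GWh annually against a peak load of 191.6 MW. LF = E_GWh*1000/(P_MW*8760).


LF = 973 * 1000 / (191.6 * 8760) = 0.5797


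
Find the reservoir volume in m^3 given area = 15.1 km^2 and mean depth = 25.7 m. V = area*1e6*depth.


V = 15.1 * 1e6 * 25.7 = 3.8807e+08 m^3


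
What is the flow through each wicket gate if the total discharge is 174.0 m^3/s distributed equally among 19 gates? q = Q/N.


q = 174.0 / 19 = 9.1579 m^3/s


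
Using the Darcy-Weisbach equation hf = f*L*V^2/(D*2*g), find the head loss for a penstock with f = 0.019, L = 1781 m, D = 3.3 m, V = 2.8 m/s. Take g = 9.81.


hf = 0.019 * 1781 * 2.8^2 / (3.3 * 2 * 9.81) = 4.0975 m


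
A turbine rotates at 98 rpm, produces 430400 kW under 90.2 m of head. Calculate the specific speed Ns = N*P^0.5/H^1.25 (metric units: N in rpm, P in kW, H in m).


Ns = 98 * 430400^0.5 / 90.2^1.25 = 231.2885


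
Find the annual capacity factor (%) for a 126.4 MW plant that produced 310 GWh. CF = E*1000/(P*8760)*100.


CF = 310 * 1000 / (126.4 * 8760) * 100 = 27.9969 %


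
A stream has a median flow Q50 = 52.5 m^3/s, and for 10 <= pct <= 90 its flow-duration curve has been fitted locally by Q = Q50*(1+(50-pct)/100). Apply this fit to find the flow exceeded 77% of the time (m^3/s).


Q = 52.5 * (1 + (50 - 77)/100) = 38.3250 m^3/s


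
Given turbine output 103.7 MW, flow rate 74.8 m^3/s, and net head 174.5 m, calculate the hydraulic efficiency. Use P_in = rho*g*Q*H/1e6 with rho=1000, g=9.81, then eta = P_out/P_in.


P_in = 1000 * 9.81 * 74.8 * 174.5 / 1e6 = 128.0460 MW
eta = 103.7 / 128.0460 = 0.8099


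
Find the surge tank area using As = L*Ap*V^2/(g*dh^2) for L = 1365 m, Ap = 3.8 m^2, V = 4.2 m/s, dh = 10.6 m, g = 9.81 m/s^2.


As = 1365 * 3.8 * 4.2^2 / (9.81 * 10.6^2) = 83.0107 m^2


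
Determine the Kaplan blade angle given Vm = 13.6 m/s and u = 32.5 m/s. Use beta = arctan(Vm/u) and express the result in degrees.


beta = arctan(13.6 / 32.5) = 22.7074 degrees


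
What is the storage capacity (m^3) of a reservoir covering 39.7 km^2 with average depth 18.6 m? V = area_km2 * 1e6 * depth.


V = 39.7 * 1e6 * 18.6 = 7.3842e+08 m^3


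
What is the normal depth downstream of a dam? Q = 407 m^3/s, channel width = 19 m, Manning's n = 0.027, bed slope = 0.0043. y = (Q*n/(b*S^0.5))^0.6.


y = (407 * 0.027 / (19 * 0.0043^0.5))^0.6 = 3.6922 m


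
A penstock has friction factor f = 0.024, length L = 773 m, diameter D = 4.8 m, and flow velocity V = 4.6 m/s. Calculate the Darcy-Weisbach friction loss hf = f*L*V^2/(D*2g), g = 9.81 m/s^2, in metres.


hf = 0.024 * 773 * 4.6^2 / (4.8 * 2 * 9.81) = 4.1684 m


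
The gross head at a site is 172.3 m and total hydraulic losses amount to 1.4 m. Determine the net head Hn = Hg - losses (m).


Hn = 172.3 - 1.4 = 170.9000 m


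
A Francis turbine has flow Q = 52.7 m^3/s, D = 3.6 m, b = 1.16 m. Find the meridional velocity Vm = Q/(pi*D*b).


Vm = 52.7 / (pi * 3.6 * 1.16) = 4.0170 m/s


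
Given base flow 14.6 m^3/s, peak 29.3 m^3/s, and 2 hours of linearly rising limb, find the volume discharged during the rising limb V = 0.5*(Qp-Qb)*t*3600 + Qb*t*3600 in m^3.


V = 0.5*(29.3 - 14.6)*2*3600 + 14.6*2*3600 = 158040.0000 m^3


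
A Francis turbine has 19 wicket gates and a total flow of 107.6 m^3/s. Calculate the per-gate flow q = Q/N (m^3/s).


q = 107.6 / 19 = 5.6632 m^3/s


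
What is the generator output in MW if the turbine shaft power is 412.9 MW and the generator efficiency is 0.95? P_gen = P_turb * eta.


P_gen = 412.9 * 0.95 = 392.2550 MW


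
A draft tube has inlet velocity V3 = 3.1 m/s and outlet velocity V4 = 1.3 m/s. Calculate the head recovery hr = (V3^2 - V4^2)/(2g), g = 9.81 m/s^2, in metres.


hr = (3.1^2 - 1.3^2) / (2*9.81) = 0.4037 m


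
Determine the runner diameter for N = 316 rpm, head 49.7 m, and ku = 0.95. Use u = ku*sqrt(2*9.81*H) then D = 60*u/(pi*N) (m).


u = 0.95 * sqrt(2*9.81*49.7) = 29.6655 m/s
D = 60 * 29.6655 / (pi * 316) = 1.7929 m


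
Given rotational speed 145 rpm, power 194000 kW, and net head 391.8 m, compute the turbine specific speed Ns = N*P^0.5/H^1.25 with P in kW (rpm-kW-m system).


Ns = 145 * 194000^0.5 / 391.8^1.25 = 36.6386


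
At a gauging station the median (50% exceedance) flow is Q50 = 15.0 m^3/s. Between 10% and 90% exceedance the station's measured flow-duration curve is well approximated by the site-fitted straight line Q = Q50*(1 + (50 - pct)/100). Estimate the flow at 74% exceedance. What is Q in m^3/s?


Q = 15.0 * (1 + (50 - 74)/100) = 11.4000 m^3/s


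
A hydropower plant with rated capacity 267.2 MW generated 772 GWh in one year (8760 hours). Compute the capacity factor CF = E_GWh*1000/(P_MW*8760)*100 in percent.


CF = 772 * 1000 / (267.2 * 8760) * 100 = 32.9820 %


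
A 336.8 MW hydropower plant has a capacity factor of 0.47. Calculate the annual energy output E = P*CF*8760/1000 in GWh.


E = 336.8 * 0.47 * 8760 / 1000 = 1386.6730 GWh


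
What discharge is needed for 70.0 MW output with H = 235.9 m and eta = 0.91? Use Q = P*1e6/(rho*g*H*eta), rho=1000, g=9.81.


Q = 70.0 * 1e6 / (1000 * 9.81 * 235.9 * 0.91) = 33.2399 m^3/s


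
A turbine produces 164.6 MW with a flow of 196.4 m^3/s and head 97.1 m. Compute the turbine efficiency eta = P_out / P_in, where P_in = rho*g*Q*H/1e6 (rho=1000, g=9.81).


P_in = 1000 * 9.81 * 196.4 * 97.1 / 1e6 = 187.0810 MW
eta = 164.6 / 187.0810 = 0.8798


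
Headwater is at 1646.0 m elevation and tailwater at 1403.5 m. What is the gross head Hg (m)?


Hg = 1646.0 - 1403.5 = 242.5000 m


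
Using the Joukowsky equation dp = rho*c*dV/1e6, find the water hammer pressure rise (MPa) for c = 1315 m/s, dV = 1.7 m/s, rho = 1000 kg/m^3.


dp = 1000 * 1315 * 1.7 / 1e6 = 2.2355 MPa


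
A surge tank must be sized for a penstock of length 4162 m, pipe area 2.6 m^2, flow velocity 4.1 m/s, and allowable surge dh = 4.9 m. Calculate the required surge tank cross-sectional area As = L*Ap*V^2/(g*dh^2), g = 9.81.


As = 4162 * 2.6 * 4.1^2 / (9.81 * 4.9^2) = 772.2928 m^2


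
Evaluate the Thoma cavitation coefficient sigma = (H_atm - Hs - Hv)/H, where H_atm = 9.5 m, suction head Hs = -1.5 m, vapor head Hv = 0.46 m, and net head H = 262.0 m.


sigma = (9.5 - (-1.5) - 0.46) / 262.0 = 0.0402


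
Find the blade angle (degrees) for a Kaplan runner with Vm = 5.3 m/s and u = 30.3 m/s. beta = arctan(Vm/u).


beta = arctan(5.3 / 30.3) = 9.9217 degrees


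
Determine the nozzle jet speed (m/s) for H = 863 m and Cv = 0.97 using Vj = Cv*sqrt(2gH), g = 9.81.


Vj = 0.97 * sqrt(2*9.81*863) = 126.2196 m/s


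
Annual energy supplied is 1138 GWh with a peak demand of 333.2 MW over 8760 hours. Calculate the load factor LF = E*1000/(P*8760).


LF = 1138 * 1000 / (333.2 * 8760) = 0.3899


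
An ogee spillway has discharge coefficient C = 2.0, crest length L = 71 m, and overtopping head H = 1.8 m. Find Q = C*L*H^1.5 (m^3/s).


Q = 2.0 * 71 * 1.8^1.5 = 342.9234 m^3/s


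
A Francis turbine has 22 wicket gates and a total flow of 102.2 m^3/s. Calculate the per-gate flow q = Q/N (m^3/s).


q = 102.2 / 22 = 4.6455 m^3/s


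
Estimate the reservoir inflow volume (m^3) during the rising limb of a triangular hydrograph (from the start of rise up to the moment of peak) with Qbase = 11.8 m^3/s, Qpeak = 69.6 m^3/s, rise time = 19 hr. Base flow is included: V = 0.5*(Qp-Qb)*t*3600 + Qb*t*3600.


V = 0.5*(69.6 - 11.8)*19*3600 + 11.8*19*3600 = 2.7839e+06 m^3


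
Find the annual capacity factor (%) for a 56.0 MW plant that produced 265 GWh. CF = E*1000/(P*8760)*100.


CF = 265 * 1000 / (56.0 * 8760) * 100 = 54.0199 %


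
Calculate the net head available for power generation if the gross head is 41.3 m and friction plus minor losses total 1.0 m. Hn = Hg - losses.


Hn = 41.3 - 1.0 = 40.3000 m


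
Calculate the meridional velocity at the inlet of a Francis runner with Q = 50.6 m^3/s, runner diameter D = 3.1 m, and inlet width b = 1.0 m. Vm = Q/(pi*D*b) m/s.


Vm = 50.6 / (pi * 3.1 * 1.0) = 5.1956 m/s


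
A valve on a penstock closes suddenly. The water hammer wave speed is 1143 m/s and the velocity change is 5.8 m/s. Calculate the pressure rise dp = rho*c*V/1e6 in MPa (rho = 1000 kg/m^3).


dp = 1000 * 1143 * 5.8 / 1e6 = 6.6294 MPa


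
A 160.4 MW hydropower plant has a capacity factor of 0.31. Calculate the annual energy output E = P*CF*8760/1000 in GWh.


E = 160.4 * 0.31 * 8760 / 1000 = 435.5822 GWh


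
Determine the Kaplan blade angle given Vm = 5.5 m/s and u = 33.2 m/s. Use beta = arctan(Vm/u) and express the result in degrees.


beta = arctan(5.5 / 33.2) = 9.4063 degrees


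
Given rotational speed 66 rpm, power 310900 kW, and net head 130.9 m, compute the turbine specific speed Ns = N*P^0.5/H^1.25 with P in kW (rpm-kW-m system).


Ns = 66 * 310900^0.5 / 130.9^1.25 = 83.1151


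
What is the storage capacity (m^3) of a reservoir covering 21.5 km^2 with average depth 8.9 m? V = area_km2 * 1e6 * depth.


V = 21.5 * 1e6 * 8.9 = 1.9135e+08 m^3


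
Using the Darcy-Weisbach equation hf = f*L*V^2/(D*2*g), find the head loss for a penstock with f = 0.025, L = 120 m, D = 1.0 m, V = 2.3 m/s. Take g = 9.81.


hf = 0.025 * 120 * 2.3^2 / (1.0 * 2 * 9.81) = 0.8089 m


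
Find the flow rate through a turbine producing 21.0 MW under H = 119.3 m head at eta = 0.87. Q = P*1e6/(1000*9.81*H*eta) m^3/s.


Q = 21.0 * 1e6 / (1000 * 9.81 * 119.3 * 0.87) = 20.6248 m^3/s


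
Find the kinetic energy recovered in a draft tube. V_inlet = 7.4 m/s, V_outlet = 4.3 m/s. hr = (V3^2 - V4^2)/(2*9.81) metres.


hr = (7.4^2 - 4.3^2) / (2*9.81) = 1.8486 m


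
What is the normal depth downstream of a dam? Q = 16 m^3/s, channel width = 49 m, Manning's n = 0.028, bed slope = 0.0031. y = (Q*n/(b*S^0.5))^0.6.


y = (16 * 0.028 / (49 * 0.0031^0.5))^0.6 = 0.3383 m


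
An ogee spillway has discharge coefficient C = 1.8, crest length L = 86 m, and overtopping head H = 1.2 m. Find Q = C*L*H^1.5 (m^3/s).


Q = 1.8 * 86 * 1.2^1.5 = 203.4899 m^3/s


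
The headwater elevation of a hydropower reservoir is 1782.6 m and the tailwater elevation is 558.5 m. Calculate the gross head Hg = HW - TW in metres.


Hg = 1782.6 - 558.5 = 1224.1000 m


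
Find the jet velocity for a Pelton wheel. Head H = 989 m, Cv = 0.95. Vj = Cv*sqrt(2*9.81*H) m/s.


Vj = 0.95 * sqrt(2*9.81*989) = 132.3339 m/s


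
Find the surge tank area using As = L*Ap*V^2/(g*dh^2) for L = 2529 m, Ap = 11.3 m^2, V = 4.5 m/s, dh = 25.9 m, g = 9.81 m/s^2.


As = 2529 * 11.3 * 4.5^2 / (9.81 * 25.9^2) = 87.9395 m^2


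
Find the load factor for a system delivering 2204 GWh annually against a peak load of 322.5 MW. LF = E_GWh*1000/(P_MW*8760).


LF = 2204 * 1000 / (322.5 * 8760) = 0.7801


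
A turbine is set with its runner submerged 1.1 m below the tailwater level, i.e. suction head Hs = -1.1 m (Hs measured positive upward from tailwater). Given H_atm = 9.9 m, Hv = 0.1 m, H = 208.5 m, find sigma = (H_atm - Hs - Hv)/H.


sigma = (9.9 - (-1.1) - 0.1) / 208.5 = 0.0523


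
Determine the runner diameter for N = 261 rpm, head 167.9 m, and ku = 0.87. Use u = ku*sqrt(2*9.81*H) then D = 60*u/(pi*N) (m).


u = 0.87 * sqrt(2*9.81*167.9) = 49.9337 m/s
D = 60 * 49.9337 / (pi * 261) = 3.6539 m


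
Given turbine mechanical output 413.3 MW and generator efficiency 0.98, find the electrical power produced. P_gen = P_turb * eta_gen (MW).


P_gen = 413.3 * 0.98 = 405.0340 MW


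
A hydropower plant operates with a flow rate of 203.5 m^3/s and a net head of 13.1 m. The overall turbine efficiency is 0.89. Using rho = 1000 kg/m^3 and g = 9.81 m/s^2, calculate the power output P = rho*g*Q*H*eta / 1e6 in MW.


P = 1000 * 9.81 * 203.5 * 13.1 * 0.89 / 1e6 = 23.2753 MW


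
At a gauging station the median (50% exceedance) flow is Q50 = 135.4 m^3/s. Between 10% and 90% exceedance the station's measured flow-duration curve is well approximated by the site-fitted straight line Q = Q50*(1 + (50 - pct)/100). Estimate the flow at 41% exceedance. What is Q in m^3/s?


Q = 135.4 * (1 + (50 - 41)/100) = 147.5860 m^3/s


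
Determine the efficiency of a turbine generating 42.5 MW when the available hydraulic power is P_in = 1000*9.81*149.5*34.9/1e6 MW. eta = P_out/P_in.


P_in = 1000 * 9.81 * 149.5 * 34.9 / 1e6 = 51.1842 MW
eta = 42.5 / 51.1842 = 0.8303


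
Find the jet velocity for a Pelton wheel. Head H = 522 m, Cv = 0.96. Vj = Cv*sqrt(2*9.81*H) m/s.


Vj = 0.96 * sqrt(2*9.81*522) = 97.1529 m/s


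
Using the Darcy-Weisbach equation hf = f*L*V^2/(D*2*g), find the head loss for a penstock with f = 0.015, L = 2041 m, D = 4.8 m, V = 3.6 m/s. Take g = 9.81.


hf = 0.015 * 2041 * 3.6^2 / (4.8 * 2 * 9.81) = 4.2131 m


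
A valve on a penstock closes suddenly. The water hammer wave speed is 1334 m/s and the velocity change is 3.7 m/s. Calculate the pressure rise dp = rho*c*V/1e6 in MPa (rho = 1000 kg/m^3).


dp = 1000 * 1334 * 3.7 / 1e6 = 4.9358 MPa


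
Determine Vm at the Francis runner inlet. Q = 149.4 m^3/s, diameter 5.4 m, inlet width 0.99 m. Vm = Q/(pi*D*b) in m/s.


Vm = 149.4 / (pi * 5.4 * 0.99) = 8.8955 m/s


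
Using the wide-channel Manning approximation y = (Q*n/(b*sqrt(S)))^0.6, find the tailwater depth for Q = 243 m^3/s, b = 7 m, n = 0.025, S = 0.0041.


y = (243 * 0.025 / (7 * 0.0041^0.5))^0.6 = 4.7779 m


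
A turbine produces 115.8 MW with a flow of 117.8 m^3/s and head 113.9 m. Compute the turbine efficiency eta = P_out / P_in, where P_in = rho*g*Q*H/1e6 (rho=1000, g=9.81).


P_in = 1000 * 9.81 * 117.8 * 113.9 / 1e6 = 131.6249 MW
eta = 115.8 / 131.6249 = 0.8798


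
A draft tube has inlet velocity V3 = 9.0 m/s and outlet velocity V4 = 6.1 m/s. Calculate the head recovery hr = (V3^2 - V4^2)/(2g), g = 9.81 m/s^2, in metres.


hr = (9.0^2 - 6.1^2) / (2*9.81) = 2.2319 m


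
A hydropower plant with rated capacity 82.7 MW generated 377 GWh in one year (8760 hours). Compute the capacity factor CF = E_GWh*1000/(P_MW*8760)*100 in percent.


CF = 377 * 1000 / (82.7 * 8760) * 100 = 52.0393 %


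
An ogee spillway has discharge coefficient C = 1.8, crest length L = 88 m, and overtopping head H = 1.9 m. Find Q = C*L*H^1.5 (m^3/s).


Q = 1.8 * 88 * 1.9^1.5 = 414.8447 m^3/s


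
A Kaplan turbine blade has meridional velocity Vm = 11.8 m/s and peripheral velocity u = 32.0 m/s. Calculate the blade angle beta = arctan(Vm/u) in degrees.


beta = arctan(11.8 / 32.0) = 20.2415 degrees


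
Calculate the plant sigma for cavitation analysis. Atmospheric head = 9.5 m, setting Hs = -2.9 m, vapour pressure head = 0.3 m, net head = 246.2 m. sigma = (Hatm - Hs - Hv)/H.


sigma = (9.5 - (-2.9) - 0.3) / 246.2 = 0.0491


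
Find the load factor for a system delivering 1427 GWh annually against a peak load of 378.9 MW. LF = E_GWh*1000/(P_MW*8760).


LF = 1427 * 1000 / (378.9 * 8760) = 0.4299


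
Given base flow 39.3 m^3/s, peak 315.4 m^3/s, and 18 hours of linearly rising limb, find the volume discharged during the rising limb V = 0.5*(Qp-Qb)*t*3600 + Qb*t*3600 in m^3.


V = 0.5*(315.4 - 39.3)*18*3600 + 39.3*18*3600 = 1.1492e+07 m^3


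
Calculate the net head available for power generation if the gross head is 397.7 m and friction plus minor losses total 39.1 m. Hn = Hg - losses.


Hn = 397.7 - 39.1 = 358.6000 m


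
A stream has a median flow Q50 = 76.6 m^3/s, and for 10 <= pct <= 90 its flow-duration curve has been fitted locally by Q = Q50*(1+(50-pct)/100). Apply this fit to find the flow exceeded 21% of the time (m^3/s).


Q = 76.6 * (1 + (50 - 21)/100) = 98.8140 m^3/s


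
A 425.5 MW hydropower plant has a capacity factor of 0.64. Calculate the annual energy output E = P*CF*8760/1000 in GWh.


E = 425.5 * 0.64 * 8760 / 1000 = 2385.5232 GWh


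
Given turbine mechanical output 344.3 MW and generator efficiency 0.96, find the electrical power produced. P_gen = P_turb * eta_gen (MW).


P_gen = 344.3 * 0.96 = 330.5280 MW


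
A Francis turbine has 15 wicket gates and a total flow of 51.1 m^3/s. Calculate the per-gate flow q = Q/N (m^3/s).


q = 51.1 / 15 = 3.4067 m^3/s


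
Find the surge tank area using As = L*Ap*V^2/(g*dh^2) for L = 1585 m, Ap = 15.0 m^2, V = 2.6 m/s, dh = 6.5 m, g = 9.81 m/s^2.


As = 1585 * 15.0 * 2.6^2 / (9.81 * 6.5^2) = 387.7676 m^2


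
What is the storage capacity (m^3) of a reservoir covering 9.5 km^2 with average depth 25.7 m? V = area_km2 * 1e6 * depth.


V = 9.5 * 1e6 * 25.7 = 2.4415e+08 m^3


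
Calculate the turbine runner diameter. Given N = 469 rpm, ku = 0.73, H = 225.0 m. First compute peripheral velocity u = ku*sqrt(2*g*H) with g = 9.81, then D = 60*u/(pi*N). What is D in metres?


u = 0.73 * sqrt(2*9.81*225.0) = 48.5024 m/s
D = 60 * 48.5024 / (pi * 469) = 1.9751 m


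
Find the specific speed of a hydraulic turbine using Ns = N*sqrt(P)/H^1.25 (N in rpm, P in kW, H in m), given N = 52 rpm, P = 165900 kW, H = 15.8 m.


Ns = 52 * 165900^0.5 / 15.8^1.25 = 672.3651


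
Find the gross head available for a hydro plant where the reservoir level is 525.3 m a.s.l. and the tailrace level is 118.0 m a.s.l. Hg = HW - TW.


Hg = 525.3 - 118.0 = 407.3000 m


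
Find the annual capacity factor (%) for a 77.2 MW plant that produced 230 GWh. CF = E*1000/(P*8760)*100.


CF = 230 * 1000 / (77.2 * 8760) * 100 = 34.0100 %


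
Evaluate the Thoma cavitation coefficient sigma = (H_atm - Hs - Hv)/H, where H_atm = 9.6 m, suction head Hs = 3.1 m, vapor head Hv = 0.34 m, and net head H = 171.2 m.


sigma = (9.6 - 3.1 - 0.34) / 171.2 = 0.0360


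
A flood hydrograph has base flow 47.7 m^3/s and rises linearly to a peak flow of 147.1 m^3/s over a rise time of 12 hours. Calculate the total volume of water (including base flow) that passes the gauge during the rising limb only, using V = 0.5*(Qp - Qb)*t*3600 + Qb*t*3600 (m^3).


V = 0.5*(147.1 - 47.7)*12*3600 + 47.7*12*3600 = 4.2077e+06 m^3


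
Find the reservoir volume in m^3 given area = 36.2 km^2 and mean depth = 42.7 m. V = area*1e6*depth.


V = 36.2 * 1e6 * 42.7 = 1.5457e+09 m^3


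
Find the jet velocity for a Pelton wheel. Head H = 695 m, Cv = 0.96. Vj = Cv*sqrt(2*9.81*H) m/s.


Vj = 0.96 * sqrt(2*9.81*695) = 112.1019 m/s


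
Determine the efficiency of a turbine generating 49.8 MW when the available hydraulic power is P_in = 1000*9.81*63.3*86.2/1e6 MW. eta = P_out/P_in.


P_in = 1000 * 9.81 * 63.3 * 86.2 / 1e6 = 53.5279 MW
eta = 49.8 / 53.5279 = 0.9304


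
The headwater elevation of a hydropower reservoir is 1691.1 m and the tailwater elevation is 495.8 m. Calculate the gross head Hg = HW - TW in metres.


Hg = 1691.1 - 495.8 = 1195.3000 m


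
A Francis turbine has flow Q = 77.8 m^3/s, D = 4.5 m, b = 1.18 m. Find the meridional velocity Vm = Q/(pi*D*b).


Vm = 77.8 / (pi * 4.5 * 1.18) = 4.6637 m/s


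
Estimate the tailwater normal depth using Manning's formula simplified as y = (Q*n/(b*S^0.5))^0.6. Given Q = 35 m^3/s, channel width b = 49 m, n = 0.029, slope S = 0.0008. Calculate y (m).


y = (35 * 0.029 / (49 * 0.0008^0.5))^0.6 = 0.8295 m
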